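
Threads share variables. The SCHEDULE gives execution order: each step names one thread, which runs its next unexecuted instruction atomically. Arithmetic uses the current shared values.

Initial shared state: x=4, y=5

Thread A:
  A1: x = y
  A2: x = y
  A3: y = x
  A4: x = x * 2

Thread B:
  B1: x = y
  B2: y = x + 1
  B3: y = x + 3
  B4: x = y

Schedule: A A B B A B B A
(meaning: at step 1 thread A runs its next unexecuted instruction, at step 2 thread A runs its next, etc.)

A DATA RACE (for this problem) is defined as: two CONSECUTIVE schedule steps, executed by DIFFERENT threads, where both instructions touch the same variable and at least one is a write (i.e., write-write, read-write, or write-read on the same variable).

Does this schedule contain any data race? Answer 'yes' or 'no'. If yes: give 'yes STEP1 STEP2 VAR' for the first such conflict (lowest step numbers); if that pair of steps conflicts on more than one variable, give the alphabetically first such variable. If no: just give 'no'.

Answer: yes 2 3 x

Derivation:
Steps 1,2: same thread (A). No race.
Steps 2,3: A(x = y) vs B(x = y). RACE on x (W-W).
Steps 3,4: same thread (B). No race.
Steps 4,5: B(y = x + 1) vs A(y = x). RACE on y (W-W).
Steps 5,6: A(y = x) vs B(y = x + 3). RACE on y (W-W).
Steps 6,7: same thread (B). No race.
Steps 7,8: B(x = y) vs A(x = x * 2). RACE on x (W-W).
First conflict at steps 2,3.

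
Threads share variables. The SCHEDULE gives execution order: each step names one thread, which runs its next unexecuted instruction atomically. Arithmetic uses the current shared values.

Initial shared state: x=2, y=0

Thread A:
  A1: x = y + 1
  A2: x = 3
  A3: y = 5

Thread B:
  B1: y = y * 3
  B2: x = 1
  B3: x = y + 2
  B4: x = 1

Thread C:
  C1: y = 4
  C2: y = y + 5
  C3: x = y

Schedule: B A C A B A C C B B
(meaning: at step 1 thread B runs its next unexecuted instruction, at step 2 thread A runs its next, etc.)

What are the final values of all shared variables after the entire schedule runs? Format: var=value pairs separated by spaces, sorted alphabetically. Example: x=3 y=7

Step 1: thread B executes B1 (y = y * 3). Shared: x=2 y=0. PCs: A@0 B@1 C@0
Step 2: thread A executes A1 (x = y + 1). Shared: x=1 y=0. PCs: A@1 B@1 C@0
Step 3: thread C executes C1 (y = 4). Shared: x=1 y=4. PCs: A@1 B@1 C@1
Step 4: thread A executes A2 (x = 3). Shared: x=3 y=4. PCs: A@2 B@1 C@1
Step 5: thread B executes B2 (x = 1). Shared: x=1 y=4. PCs: A@2 B@2 C@1
Step 6: thread A executes A3 (y = 5). Shared: x=1 y=5. PCs: A@3 B@2 C@1
Step 7: thread C executes C2 (y = y + 5). Shared: x=1 y=10. PCs: A@3 B@2 C@2
Step 8: thread C executes C3 (x = y). Shared: x=10 y=10. PCs: A@3 B@2 C@3
Step 9: thread B executes B3 (x = y + 2). Shared: x=12 y=10. PCs: A@3 B@3 C@3
Step 10: thread B executes B4 (x = 1). Shared: x=1 y=10. PCs: A@3 B@4 C@3

Answer: x=1 y=10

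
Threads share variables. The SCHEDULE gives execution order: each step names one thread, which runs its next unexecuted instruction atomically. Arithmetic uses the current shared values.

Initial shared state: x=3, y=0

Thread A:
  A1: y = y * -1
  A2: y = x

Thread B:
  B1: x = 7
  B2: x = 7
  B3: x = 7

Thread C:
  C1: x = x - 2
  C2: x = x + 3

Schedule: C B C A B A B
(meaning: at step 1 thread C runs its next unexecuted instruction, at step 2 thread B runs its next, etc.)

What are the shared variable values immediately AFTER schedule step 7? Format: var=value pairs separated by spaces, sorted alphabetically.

Answer: x=7 y=7

Derivation:
Step 1: thread C executes C1 (x = x - 2). Shared: x=1 y=0. PCs: A@0 B@0 C@1
Step 2: thread B executes B1 (x = 7). Shared: x=7 y=0. PCs: A@0 B@1 C@1
Step 3: thread C executes C2 (x = x + 3). Shared: x=10 y=0. PCs: A@0 B@1 C@2
Step 4: thread A executes A1 (y = y * -1). Shared: x=10 y=0. PCs: A@1 B@1 C@2
Step 5: thread B executes B2 (x = 7). Shared: x=7 y=0. PCs: A@1 B@2 C@2
Step 6: thread A executes A2 (y = x). Shared: x=7 y=7. PCs: A@2 B@2 C@2
Step 7: thread B executes B3 (x = 7). Shared: x=7 y=7. PCs: A@2 B@3 C@2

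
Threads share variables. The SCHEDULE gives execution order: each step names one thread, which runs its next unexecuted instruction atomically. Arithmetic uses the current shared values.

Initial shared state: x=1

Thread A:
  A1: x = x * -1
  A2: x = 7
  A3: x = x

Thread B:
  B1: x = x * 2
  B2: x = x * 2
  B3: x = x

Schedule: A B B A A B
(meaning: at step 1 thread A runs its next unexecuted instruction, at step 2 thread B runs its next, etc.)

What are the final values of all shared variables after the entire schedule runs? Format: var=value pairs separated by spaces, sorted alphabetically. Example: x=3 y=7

Step 1: thread A executes A1 (x = x * -1). Shared: x=-1. PCs: A@1 B@0
Step 2: thread B executes B1 (x = x * 2). Shared: x=-2. PCs: A@1 B@1
Step 3: thread B executes B2 (x = x * 2). Shared: x=-4. PCs: A@1 B@2
Step 4: thread A executes A2 (x = 7). Shared: x=7. PCs: A@2 B@2
Step 5: thread A executes A3 (x = x). Shared: x=7. PCs: A@3 B@2
Step 6: thread B executes B3 (x = x). Shared: x=7. PCs: A@3 B@3

Answer: x=7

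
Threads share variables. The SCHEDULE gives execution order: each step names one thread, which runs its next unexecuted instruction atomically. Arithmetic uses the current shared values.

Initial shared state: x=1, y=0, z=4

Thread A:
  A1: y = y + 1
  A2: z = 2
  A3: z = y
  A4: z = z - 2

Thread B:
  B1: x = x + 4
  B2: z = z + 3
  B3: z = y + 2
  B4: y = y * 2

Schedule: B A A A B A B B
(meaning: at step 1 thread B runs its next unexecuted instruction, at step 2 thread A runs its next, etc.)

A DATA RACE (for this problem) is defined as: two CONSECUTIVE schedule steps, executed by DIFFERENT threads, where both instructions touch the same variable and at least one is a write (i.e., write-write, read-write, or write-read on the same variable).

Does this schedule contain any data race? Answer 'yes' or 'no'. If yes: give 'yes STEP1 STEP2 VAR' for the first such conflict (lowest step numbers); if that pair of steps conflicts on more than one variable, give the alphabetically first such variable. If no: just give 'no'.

Steps 1,2: B(r=x,w=x) vs A(r=y,w=y). No conflict.
Steps 2,3: same thread (A). No race.
Steps 3,4: same thread (A). No race.
Steps 4,5: A(z = y) vs B(z = z + 3). RACE on z (W-W).
Steps 5,6: B(z = z + 3) vs A(z = z - 2). RACE on z (W-W).
Steps 6,7: A(z = z - 2) vs B(z = y + 2). RACE on z (W-W).
Steps 7,8: same thread (B). No race.
First conflict at steps 4,5.

Answer: yes 4 5 z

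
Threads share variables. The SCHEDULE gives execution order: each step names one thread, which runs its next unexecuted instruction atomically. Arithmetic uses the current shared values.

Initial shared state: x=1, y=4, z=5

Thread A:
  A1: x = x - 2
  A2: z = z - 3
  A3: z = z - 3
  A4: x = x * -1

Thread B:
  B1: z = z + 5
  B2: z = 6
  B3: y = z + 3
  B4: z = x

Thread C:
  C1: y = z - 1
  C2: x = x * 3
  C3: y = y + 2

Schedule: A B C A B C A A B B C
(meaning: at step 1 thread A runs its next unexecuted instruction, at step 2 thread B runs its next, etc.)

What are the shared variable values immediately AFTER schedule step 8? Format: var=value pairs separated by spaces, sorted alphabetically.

Answer: x=3 y=9 z=3

Derivation:
Step 1: thread A executes A1 (x = x - 2). Shared: x=-1 y=4 z=5. PCs: A@1 B@0 C@0
Step 2: thread B executes B1 (z = z + 5). Shared: x=-1 y=4 z=10. PCs: A@1 B@1 C@0
Step 3: thread C executes C1 (y = z - 1). Shared: x=-1 y=9 z=10. PCs: A@1 B@1 C@1
Step 4: thread A executes A2 (z = z - 3). Shared: x=-1 y=9 z=7. PCs: A@2 B@1 C@1
Step 5: thread B executes B2 (z = 6). Shared: x=-1 y=9 z=6. PCs: A@2 B@2 C@1
Step 6: thread C executes C2 (x = x * 3). Shared: x=-3 y=9 z=6. PCs: A@2 B@2 C@2
Step 7: thread A executes A3 (z = z - 3). Shared: x=-3 y=9 z=3. PCs: A@3 B@2 C@2
Step 8: thread A executes A4 (x = x * -1). Shared: x=3 y=9 z=3. PCs: A@4 B@2 C@2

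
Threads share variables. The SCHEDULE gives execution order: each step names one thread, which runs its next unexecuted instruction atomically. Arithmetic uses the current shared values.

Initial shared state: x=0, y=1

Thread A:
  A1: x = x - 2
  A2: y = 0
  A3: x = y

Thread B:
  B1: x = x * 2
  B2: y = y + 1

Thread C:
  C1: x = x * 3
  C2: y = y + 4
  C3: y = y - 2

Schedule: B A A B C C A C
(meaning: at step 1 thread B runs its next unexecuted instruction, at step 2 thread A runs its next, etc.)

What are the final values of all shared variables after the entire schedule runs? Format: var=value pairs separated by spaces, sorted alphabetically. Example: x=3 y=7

Answer: x=5 y=3

Derivation:
Step 1: thread B executes B1 (x = x * 2). Shared: x=0 y=1. PCs: A@0 B@1 C@0
Step 2: thread A executes A1 (x = x - 2). Shared: x=-2 y=1. PCs: A@1 B@1 C@0
Step 3: thread A executes A2 (y = 0). Shared: x=-2 y=0. PCs: A@2 B@1 C@0
Step 4: thread B executes B2 (y = y + 1). Shared: x=-2 y=1. PCs: A@2 B@2 C@0
Step 5: thread C executes C1 (x = x * 3). Shared: x=-6 y=1. PCs: A@2 B@2 C@1
Step 6: thread C executes C2 (y = y + 4). Shared: x=-6 y=5. PCs: A@2 B@2 C@2
Step 7: thread A executes A3 (x = y). Shared: x=5 y=5. PCs: A@3 B@2 C@2
Step 8: thread C executes C3 (y = y - 2). Shared: x=5 y=3. PCs: A@3 B@2 C@3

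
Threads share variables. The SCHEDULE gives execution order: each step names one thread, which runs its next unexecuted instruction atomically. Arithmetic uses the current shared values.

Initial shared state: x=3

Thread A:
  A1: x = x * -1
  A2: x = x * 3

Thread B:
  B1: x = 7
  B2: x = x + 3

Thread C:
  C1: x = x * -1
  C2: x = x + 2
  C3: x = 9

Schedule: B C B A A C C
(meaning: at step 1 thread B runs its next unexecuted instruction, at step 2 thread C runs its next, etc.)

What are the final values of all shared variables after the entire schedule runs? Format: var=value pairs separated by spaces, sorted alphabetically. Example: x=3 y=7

Answer: x=9

Derivation:
Step 1: thread B executes B1 (x = 7). Shared: x=7. PCs: A@0 B@1 C@0
Step 2: thread C executes C1 (x = x * -1). Shared: x=-7. PCs: A@0 B@1 C@1
Step 3: thread B executes B2 (x = x + 3). Shared: x=-4. PCs: A@0 B@2 C@1
Step 4: thread A executes A1 (x = x * -1). Shared: x=4. PCs: A@1 B@2 C@1
Step 5: thread A executes A2 (x = x * 3). Shared: x=12. PCs: A@2 B@2 C@1
Step 6: thread C executes C2 (x = x + 2). Shared: x=14. PCs: A@2 B@2 C@2
Step 7: thread C executes C3 (x = 9). Shared: x=9. PCs: A@2 B@2 C@3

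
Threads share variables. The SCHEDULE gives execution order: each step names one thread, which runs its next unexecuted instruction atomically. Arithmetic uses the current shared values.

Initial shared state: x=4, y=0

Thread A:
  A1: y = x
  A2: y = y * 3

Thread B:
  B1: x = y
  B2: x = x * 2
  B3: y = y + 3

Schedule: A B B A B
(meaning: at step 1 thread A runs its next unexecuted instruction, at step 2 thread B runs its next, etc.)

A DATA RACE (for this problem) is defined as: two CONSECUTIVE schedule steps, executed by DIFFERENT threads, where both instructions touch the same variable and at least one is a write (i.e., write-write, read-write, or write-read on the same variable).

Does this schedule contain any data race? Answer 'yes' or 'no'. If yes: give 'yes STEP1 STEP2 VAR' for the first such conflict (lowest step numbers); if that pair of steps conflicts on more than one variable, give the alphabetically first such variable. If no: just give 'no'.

Steps 1,2: A(y = x) vs B(x = y). RACE on x (R-W), y (W-R). Multiple vars; alphabetically first is x.
Steps 2,3: same thread (B). No race.
Steps 3,4: B(r=x,w=x) vs A(r=y,w=y). No conflict.
Steps 4,5: A(y = y * 3) vs B(y = y + 3). RACE on y (W-W).
First conflict at steps 1,2.

Answer: yes 1 2 x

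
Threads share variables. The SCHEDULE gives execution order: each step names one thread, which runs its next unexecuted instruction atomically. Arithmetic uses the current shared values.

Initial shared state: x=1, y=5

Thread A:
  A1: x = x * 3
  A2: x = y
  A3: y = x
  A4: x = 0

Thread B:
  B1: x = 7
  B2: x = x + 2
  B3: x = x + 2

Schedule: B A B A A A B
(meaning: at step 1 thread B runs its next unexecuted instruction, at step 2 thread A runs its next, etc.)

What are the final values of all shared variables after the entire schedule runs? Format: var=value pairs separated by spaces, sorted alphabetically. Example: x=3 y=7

Answer: x=2 y=5

Derivation:
Step 1: thread B executes B1 (x = 7). Shared: x=7 y=5. PCs: A@0 B@1
Step 2: thread A executes A1 (x = x * 3). Shared: x=21 y=5. PCs: A@1 B@1
Step 3: thread B executes B2 (x = x + 2). Shared: x=23 y=5. PCs: A@1 B@2
Step 4: thread A executes A2 (x = y). Shared: x=5 y=5. PCs: A@2 B@2
Step 5: thread A executes A3 (y = x). Shared: x=5 y=5. PCs: A@3 B@2
Step 6: thread A executes A4 (x = 0). Shared: x=0 y=5. PCs: A@4 B@2
Step 7: thread B executes B3 (x = x + 2). Shared: x=2 y=5. PCs: A@4 B@3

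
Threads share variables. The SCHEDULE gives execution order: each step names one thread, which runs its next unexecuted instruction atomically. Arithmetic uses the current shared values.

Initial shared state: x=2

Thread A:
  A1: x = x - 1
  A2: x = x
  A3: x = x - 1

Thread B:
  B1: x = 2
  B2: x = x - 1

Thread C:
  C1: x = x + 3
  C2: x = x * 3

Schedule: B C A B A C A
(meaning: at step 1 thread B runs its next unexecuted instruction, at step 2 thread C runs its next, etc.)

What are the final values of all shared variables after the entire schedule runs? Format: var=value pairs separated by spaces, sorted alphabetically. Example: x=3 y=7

Answer: x=8

Derivation:
Step 1: thread B executes B1 (x = 2). Shared: x=2. PCs: A@0 B@1 C@0
Step 2: thread C executes C1 (x = x + 3). Shared: x=5. PCs: A@0 B@1 C@1
Step 3: thread A executes A1 (x = x - 1). Shared: x=4. PCs: A@1 B@1 C@1
Step 4: thread B executes B2 (x = x - 1). Shared: x=3. PCs: A@1 B@2 C@1
Step 5: thread A executes A2 (x = x). Shared: x=3. PCs: A@2 B@2 C@1
Step 6: thread C executes C2 (x = x * 3). Shared: x=9. PCs: A@2 B@2 C@2
Step 7: thread A executes A3 (x = x - 1). Shared: x=8. PCs: A@3 B@2 C@2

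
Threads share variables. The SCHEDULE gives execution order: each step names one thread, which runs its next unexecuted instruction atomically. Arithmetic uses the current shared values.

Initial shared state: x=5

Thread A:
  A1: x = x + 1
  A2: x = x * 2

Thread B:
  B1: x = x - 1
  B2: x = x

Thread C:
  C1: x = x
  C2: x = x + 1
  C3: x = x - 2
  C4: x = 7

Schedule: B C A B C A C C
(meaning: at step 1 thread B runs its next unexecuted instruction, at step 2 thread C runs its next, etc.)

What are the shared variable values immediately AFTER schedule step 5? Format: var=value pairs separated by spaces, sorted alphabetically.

Answer: x=6

Derivation:
Step 1: thread B executes B1 (x = x - 1). Shared: x=4. PCs: A@0 B@1 C@0
Step 2: thread C executes C1 (x = x). Shared: x=4. PCs: A@0 B@1 C@1
Step 3: thread A executes A1 (x = x + 1). Shared: x=5. PCs: A@1 B@1 C@1
Step 4: thread B executes B2 (x = x). Shared: x=5. PCs: A@1 B@2 C@1
Step 5: thread C executes C2 (x = x + 1). Shared: x=6. PCs: A@1 B@2 C@2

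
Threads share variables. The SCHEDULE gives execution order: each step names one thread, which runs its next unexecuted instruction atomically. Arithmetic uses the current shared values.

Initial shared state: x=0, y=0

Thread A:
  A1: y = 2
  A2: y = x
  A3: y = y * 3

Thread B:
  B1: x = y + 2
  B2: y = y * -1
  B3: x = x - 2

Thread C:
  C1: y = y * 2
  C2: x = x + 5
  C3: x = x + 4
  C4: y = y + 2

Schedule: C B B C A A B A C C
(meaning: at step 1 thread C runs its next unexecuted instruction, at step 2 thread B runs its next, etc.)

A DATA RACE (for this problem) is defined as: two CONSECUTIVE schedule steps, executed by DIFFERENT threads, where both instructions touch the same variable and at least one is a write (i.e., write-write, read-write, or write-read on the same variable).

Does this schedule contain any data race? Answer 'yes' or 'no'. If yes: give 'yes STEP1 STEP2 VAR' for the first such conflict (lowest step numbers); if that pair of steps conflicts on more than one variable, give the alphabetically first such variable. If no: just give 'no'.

Answer: yes 1 2 y

Derivation:
Steps 1,2: C(y = y * 2) vs B(x = y + 2). RACE on y (W-R).
Steps 2,3: same thread (B). No race.
Steps 3,4: B(r=y,w=y) vs C(r=x,w=x). No conflict.
Steps 4,5: C(r=x,w=x) vs A(r=-,w=y). No conflict.
Steps 5,6: same thread (A). No race.
Steps 6,7: A(y = x) vs B(x = x - 2). RACE on x (R-W).
Steps 7,8: B(r=x,w=x) vs A(r=y,w=y). No conflict.
Steps 8,9: A(r=y,w=y) vs C(r=x,w=x). No conflict.
Steps 9,10: same thread (C). No race.
First conflict at steps 1,2.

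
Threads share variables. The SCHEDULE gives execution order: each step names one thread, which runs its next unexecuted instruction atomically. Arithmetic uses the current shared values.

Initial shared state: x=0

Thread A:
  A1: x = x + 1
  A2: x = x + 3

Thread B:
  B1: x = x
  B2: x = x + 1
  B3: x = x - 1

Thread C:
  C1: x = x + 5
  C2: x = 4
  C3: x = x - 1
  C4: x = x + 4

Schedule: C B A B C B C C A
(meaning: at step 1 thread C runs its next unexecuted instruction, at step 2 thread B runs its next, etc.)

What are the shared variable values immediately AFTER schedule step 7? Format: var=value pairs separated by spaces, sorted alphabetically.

Answer: x=2

Derivation:
Step 1: thread C executes C1 (x = x + 5). Shared: x=5. PCs: A@0 B@0 C@1
Step 2: thread B executes B1 (x = x). Shared: x=5. PCs: A@0 B@1 C@1
Step 3: thread A executes A1 (x = x + 1). Shared: x=6. PCs: A@1 B@1 C@1
Step 4: thread B executes B2 (x = x + 1). Shared: x=7. PCs: A@1 B@2 C@1
Step 5: thread C executes C2 (x = 4). Shared: x=4. PCs: A@1 B@2 C@2
Step 6: thread B executes B3 (x = x - 1). Shared: x=3. PCs: A@1 B@3 C@2
Step 7: thread C executes C3 (x = x - 1). Shared: x=2. PCs: A@1 B@3 C@3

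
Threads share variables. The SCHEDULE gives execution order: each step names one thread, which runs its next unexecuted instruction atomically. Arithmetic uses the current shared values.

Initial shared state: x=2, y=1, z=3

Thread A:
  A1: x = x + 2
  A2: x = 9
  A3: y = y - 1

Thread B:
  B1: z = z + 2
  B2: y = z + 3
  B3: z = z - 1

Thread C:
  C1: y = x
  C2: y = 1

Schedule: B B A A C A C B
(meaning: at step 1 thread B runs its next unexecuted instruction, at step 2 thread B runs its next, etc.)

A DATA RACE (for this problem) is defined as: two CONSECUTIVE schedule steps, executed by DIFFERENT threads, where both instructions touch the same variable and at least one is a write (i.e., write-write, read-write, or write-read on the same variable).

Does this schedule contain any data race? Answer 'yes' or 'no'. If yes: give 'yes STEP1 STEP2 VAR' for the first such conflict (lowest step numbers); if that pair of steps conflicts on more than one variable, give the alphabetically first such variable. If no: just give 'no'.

Answer: yes 4 5 x

Derivation:
Steps 1,2: same thread (B). No race.
Steps 2,3: B(r=z,w=y) vs A(r=x,w=x). No conflict.
Steps 3,4: same thread (A). No race.
Steps 4,5: A(x = 9) vs C(y = x). RACE on x (W-R).
Steps 5,6: C(y = x) vs A(y = y - 1). RACE on y (W-W).
Steps 6,7: A(y = y - 1) vs C(y = 1). RACE on y (W-W).
Steps 7,8: C(r=-,w=y) vs B(r=z,w=z). No conflict.
First conflict at steps 4,5.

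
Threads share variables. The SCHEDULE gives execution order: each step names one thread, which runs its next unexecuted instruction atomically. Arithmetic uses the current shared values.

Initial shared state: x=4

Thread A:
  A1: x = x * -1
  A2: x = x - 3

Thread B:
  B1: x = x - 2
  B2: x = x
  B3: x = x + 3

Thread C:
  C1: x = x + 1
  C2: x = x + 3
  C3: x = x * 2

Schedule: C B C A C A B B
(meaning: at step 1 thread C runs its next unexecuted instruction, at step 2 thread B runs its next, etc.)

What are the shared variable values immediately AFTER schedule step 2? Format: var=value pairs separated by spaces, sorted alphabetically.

Step 1: thread C executes C1 (x = x + 1). Shared: x=5. PCs: A@0 B@0 C@1
Step 2: thread B executes B1 (x = x - 2). Shared: x=3. PCs: A@0 B@1 C@1

Answer: x=3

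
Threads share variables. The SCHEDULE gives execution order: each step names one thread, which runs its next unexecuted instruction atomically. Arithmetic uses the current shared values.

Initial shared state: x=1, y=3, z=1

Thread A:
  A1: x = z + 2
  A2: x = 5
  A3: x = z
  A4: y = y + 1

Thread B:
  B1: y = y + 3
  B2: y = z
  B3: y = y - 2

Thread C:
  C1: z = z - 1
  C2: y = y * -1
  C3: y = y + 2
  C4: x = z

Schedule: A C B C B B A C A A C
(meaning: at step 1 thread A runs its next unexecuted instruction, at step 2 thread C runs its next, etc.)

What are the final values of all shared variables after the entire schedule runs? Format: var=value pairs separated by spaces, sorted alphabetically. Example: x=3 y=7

Answer: x=0 y=1 z=0

Derivation:
Step 1: thread A executes A1 (x = z + 2). Shared: x=3 y=3 z=1. PCs: A@1 B@0 C@0
Step 2: thread C executes C1 (z = z - 1). Shared: x=3 y=3 z=0. PCs: A@1 B@0 C@1
Step 3: thread B executes B1 (y = y + 3). Shared: x=3 y=6 z=0. PCs: A@1 B@1 C@1
Step 4: thread C executes C2 (y = y * -1). Shared: x=3 y=-6 z=0. PCs: A@1 B@1 C@2
Step 5: thread B executes B2 (y = z). Shared: x=3 y=0 z=0. PCs: A@1 B@2 C@2
Step 6: thread B executes B3 (y = y - 2). Shared: x=3 y=-2 z=0. PCs: A@1 B@3 C@2
Step 7: thread A executes A2 (x = 5). Shared: x=5 y=-2 z=0. PCs: A@2 B@3 C@2
Step 8: thread C executes C3 (y = y + 2). Shared: x=5 y=0 z=0. PCs: A@2 B@3 C@3
Step 9: thread A executes A3 (x = z). Shared: x=0 y=0 z=0. PCs: A@3 B@3 C@3
Step 10: thread A executes A4 (y = y + 1). Shared: x=0 y=1 z=0. PCs: A@4 B@3 C@3
Step 11: thread C executes C4 (x = z). Shared: x=0 y=1 z=0. PCs: A@4 B@3 C@4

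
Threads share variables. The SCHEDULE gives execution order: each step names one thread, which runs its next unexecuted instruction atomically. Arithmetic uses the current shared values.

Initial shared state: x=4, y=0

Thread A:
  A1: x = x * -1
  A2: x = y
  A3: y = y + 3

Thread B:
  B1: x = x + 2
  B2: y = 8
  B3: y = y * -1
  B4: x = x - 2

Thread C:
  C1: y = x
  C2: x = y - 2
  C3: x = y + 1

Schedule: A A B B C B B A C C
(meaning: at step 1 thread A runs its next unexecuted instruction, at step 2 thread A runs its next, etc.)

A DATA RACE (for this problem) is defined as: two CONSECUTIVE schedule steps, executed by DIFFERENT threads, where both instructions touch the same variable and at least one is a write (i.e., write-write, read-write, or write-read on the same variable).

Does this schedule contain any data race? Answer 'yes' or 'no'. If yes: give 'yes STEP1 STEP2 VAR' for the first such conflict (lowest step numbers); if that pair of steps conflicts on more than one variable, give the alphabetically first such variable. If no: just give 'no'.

Answer: yes 2 3 x

Derivation:
Steps 1,2: same thread (A). No race.
Steps 2,3: A(x = y) vs B(x = x + 2). RACE on x (W-W).
Steps 3,4: same thread (B). No race.
Steps 4,5: B(y = 8) vs C(y = x). RACE on y (W-W).
Steps 5,6: C(y = x) vs B(y = y * -1). RACE on y (W-W).
Steps 6,7: same thread (B). No race.
Steps 7,8: B(r=x,w=x) vs A(r=y,w=y). No conflict.
Steps 8,9: A(y = y + 3) vs C(x = y - 2). RACE on y (W-R).
Steps 9,10: same thread (C). No race.
First conflict at steps 2,3.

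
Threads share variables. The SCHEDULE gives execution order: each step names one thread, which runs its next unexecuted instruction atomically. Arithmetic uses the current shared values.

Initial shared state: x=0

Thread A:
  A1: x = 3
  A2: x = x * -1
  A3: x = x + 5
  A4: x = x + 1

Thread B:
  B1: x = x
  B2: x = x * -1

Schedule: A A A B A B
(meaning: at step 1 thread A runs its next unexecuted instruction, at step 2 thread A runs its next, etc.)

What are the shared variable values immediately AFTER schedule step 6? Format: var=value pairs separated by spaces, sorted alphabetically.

Answer: x=-3

Derivation:
Step 1: thread A executes A1 (x = 3). Shared: x=3. PCs: A@1 B@0
Step 2: thread A executes A2 (x = x * -1). Shared: x=-3. PCs: A@2 B@0
Step 3: thread A executes A3 (x = x + 5). Shared: x=2. PCs: A@3 B@0
Step 4: thread B executes B1 (x = x). Shared: x=2. PCs: A@3 B@1
Step 5: thread A executes A4 (x = x + 1). Shared: x=3. PCs: A@4 B@1
Step 6: thread B executes B2 (x = x * -1). Shared: x=-3. PCs: A@4 B@2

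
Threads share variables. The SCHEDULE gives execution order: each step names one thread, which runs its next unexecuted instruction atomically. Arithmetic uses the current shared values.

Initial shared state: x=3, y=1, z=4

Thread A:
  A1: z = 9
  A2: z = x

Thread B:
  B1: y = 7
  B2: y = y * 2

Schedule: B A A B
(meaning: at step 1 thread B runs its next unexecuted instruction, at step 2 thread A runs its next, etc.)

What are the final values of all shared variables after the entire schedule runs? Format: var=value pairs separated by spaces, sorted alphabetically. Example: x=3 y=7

Answer: x=3 y=14 z=3

Derivation:
Step 1: thread B executes B1 (y = 7). Shared: x=3 y=7 z=4. PCs: A@0 B@1
Step 2: thread A executes A1 (z = 9). Shared: x=3 y=7 z=9. PCs: A@1 B@1
Step 3: thread A executes A2 (z = x). Shared: x=3 y=7 z=3. PCs: A@2 B@1
Step 4: thread B executes B2 (y = y * 2). Shared: x=3 y=14 z=3. PCs: A@2 B@2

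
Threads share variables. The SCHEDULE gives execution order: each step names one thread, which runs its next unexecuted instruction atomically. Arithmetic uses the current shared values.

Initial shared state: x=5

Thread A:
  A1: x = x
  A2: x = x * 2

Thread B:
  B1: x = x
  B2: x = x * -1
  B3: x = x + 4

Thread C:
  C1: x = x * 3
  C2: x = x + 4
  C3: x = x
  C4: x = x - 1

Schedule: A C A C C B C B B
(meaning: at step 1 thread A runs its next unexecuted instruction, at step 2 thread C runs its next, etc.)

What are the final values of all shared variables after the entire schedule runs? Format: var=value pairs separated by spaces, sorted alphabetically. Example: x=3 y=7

Step 1: thread A executes A1 (x = x). Shared: x=5. PCs: A@1 B@0 C@0
Step 2: thread C executes C1 (x = x * 3). Shared: x=15. PCs: A@1 B@0 C@1
Step 3: thread A executes A2 (x = x * 2). Shared: x=30. PCs: A@2 B@0 C@1
Step 4: thread C executes C2 (x = x + 4). Shared: x=34. PCs: A@2 B@0 C@2
Step 5: thread C executes C3 (x = x). Shared: x=34. PCs: A@2 B@0 C@3
Step 6: thread B executes B1 (x = x). Shared: x=34. PCs: A@2 B@1 C@3
Step 7: thread C executes C4 (x = x - 1). Shared: x=33. PCs: A@2 B@1 C@4
Step 8: thread B executes B2 (x = x * -1). Shared: x=-33. PCs: A@2 B@2 C@4
Step 9: thread B executes B3 (x = x + 4). Shared: x=-29. PCs: A@2 B@3 C@4

Answer: x=-29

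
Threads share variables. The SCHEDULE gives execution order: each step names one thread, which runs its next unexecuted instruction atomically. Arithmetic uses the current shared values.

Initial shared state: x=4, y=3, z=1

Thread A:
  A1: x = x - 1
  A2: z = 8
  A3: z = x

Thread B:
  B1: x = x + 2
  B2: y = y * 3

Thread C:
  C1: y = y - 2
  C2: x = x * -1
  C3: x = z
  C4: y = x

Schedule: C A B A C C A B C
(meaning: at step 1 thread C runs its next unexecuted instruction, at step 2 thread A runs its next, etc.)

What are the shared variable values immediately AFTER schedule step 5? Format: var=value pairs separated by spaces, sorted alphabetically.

Step 1: thread C executes C1 (y = y - 2). Shared: x=4 y=1 z=1. PCs: A@0 B@0 C@1
Step 2: thread A executes A1 (x = x - 1). Shared: x=3 y=1 z=1. PCs: A@1 B@0 C@1
Step 3: thread B executes B1 (x = x + 2). Shared: x=5 y=1 z=1. PCs: A@1 B@1 C@1
Step 4: thread A executes A2 (z = 8). Shared: x=5 y=1 z=8. PCs: A@2 B@1 C@1
Step 5: thread C executes C2 (x = x * -1). Shared: x=-5 y=1 z=8. PCs: A@2 B@1 C@2

Answer: x=-5 y=1 z=8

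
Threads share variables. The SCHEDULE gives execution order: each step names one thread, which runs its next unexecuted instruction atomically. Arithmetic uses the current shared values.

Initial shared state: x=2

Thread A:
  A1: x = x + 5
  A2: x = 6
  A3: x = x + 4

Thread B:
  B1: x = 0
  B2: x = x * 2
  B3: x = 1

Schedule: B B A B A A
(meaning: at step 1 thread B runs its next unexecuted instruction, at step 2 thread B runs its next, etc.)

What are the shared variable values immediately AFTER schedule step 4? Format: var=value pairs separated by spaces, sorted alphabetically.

Answer: x=1

Derivation:
Step 1: thread B executes B1 (x = 0). Shared: x=0. PCs: A@0 B@1
Step 2: thread B executes B2 (x = x * 2). Shared: x=0. PCs: A@0 B@2
Step 3: thread A executes A1 (x = x + 5). Shared: x=5. PCs: A@1 B@2
Step 4: thread B executes B3 (x = 1). Shared: x=1. PCs: A@1 B@3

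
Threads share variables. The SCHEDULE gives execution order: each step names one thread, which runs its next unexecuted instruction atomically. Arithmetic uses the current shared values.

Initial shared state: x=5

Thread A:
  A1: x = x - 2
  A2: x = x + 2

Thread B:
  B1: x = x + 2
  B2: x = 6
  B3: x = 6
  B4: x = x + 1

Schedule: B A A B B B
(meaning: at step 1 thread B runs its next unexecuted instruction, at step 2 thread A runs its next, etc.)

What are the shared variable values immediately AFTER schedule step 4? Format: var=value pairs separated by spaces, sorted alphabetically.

Step 1: thread B executes B1 (x = x + 2). Shared: x=7. PCs: A@0 B@1
Step 2: thread A executes A1 (x = x - 2). Shared: x=5. PCs: A@1 B@1
Step 3: thread A executes A2 (x = x + 2). Shared: x=7. PCs: A@2 B@1
Step 4: thread B executes B2 (x = 6). Shared: x=6. PCs: A@2 B@2

Answer: x=6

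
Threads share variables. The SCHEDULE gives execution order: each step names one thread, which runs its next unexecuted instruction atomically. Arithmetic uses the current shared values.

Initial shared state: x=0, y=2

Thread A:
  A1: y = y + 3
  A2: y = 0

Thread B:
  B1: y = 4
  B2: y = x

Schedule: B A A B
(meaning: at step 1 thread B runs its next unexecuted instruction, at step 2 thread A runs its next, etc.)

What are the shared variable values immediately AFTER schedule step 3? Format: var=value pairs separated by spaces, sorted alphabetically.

Step 1: thread B executes B1 (y = 4). Shared: x=0 y=4. PCs: A@0 B@1
Step 2: thread A executes A1 (y = y + 3). Shared: x=0 y=7. PCs: A@1 B@1
Step 3: thread A executes A2 (y = 0). Shared: x=0 y=0. PCs: A@2 B@1

Answer: x=0 y=0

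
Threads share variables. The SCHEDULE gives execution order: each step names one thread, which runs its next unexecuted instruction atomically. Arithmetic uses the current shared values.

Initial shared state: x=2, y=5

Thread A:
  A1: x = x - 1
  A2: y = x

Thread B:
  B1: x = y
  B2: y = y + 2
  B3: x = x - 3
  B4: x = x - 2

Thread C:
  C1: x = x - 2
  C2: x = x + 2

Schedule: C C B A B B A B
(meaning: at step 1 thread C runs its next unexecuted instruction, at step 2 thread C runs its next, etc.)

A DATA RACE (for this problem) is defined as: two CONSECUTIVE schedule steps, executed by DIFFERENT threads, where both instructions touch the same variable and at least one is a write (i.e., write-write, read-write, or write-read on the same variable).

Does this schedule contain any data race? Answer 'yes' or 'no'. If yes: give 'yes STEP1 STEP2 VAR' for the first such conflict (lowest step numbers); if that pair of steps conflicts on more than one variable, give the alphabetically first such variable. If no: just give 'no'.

Steps 1,2: same thread (C). No race.
Steps 2,3: C(x = x + 2) vs B(x = y). RACE on x (W-W).
Steps 3,4: B(x = y) vs A(x = x - 1). RACE on x (W-W).
Steps 4,5: A(r=x,w=x) vs B(r=y,w=y). No conflict.
Steps 5,6: same thread (B). No race.
Steps 6,7: B(x = x - 3) vs A(y = x). RACE on x (W-R).
Steps 7,8: A(y = x) vs B(x = x - 2). RACE on x (R-W).
First conflict at steps 2,3.

Answer: yes 2 3 x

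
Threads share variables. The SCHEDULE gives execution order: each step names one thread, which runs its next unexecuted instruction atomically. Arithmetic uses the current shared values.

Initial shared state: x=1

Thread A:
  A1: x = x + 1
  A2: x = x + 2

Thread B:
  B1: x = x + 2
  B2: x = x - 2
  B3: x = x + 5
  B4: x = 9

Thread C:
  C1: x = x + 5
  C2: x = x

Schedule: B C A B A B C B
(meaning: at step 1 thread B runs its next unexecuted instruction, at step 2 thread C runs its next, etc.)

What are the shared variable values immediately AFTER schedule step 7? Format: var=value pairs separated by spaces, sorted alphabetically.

Answer: x=14

Derivation:
Step 1: thread B executes B1 (x = x + 2). Shared: x=3. PCs: A@0 B@1 C@0
Step 2: thread C executes C1 (x = x + 5). Shared: x=8. PCs: A@0 B@1 C@1
Step 3: thread A executes A1 (x = x + 1). Shared: x=9. PCs: A@1 B@1 C@1
Step 4: thread B executes B2 (x = x - 2). Shared: x=7. PCs: A@1 B@2 C@1
Step 5: thread A executes A2 (x = x + 2). Shared: x=9. PCs: A@2 B@2 C@1
Step 6: thread B executes B3 (x = x + 5). Shared: x=14. PCs: A@2 B@3 C@1
Step 7: thread C executes C2 (x = x). Shared: x=14. PCs: A@2 B@3 C@2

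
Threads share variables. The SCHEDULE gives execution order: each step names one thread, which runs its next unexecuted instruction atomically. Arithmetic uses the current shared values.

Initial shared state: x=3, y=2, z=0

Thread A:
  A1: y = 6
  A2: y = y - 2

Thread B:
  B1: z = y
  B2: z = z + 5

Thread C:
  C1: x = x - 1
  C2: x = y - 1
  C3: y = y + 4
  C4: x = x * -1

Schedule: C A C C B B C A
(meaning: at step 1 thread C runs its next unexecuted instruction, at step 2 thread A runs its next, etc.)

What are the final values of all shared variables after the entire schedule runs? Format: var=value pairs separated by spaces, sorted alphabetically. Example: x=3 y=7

Step 1: thread C executes C1 (x = x - 1). Shared: x=2 y=2 z=0. PCs: A@0 B@0 C@1
Step 2: thread A executes A1 (y = 6). Shared: x=2 y=6 z=0. PCs: A@1 B@0 C@1
Step 3: thread C executes C2 (x = y - 1). Shared: x=5 y=6 z=0. PCs: A@1 B@0 C@2
Step 4: thread C executes C3 (y = y + 4). Shared: x=5 y=10 z=0. PCs: A@1 B@0 C@3
Step 5: thread B executes B1 (z = y). Shared: x=5 y=10 z=10. PCs: A@1 B@1 C@3
Step 6: thread B executes B2 (z = z + 5). Shared: x=5 y=10 z=15. PCs: A@1 B@2 C@3
Step 7: thread C executes C4 (x = x * -1). Shared: x=-5 y=10 z=15. PCs: A@1 B@2 C@4
Step 8: thread A executes A2 (y = y - 2). Shared: x=-5 y=8 z=15. PCs: A@2 B@2 C@4

Answer: x=-5 y=8 z=15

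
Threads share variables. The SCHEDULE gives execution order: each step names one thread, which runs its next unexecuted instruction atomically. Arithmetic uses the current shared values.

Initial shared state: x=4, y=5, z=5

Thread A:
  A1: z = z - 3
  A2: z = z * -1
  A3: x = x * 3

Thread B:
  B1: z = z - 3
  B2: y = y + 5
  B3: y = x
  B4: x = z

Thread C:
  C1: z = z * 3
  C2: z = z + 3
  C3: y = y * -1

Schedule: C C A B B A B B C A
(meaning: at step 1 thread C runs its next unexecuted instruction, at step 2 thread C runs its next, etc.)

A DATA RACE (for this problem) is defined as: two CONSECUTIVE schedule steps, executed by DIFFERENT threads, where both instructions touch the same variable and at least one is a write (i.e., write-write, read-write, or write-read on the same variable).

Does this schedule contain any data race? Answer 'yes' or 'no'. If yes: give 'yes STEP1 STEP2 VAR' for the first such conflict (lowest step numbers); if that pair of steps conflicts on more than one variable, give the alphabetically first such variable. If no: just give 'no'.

Answer: yes 2 3 z

Derivation:
Steps 1,2: same thread (C). No race.
Steps 2,3: C(z = z + 3) vs A(z = z - 3). RACE on z (W-W).
Steps 3,4: A(z = z - 3) vs B(z = z - 3). RACE on z (W-W).
Steps 4,5: same thread (B). No race.
Steps 5,6: B(r=y,w=y) vs A(r=z,w=z). No conflict.
Steps 6,7: A(r=z,w=z) vs B(r=x,w=y). No conflict.
Steps 7,8: same thread (B). No race.
Steps 8,9: B(r=z,w=x) vs C(r=y,w=y). No conflict.
Steps 9,10: C(r=y,w=y) vs A(r=x,w=x). No conflict.
First conflict at steps 2,3.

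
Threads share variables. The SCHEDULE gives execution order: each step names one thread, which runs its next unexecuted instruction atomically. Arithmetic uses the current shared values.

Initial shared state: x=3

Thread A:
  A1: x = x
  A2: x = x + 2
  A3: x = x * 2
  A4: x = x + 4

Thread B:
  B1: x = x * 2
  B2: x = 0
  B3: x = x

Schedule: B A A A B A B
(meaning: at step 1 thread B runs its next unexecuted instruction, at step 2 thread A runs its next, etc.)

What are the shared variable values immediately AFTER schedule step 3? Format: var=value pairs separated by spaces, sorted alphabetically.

Answer: x=8

Derivation:
Step 1: thread B executes B1 (x = x * 2). Shared: x=6. PCs: A@0 B@1
Step 2: thread A executes A1 (x = x). Shared: x=6. PCs: A@1 B@1
Step 3: thread A executes A2 (x = x + 2). Shared: x=8. PCs: A@2 B@1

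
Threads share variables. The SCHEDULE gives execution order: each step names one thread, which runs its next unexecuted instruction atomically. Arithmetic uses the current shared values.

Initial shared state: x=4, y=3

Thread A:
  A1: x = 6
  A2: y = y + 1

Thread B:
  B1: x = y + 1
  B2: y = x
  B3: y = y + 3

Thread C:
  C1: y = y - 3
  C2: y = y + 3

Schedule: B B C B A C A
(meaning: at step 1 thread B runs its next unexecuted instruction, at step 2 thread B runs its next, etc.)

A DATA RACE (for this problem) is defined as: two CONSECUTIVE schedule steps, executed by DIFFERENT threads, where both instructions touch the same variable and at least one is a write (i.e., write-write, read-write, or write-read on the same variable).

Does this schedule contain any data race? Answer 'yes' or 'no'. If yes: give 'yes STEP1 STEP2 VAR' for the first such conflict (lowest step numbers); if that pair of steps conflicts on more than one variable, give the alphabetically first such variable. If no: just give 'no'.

Answer: yes 2 3 y

Derivation:
Steps 1,2: same thread (B). No race.
Steps 2,3: B(y = x) vs C(y = y - 3). RACE on y (W-W).
Steps 3,4: C(y = y - 3) vs B(y = y + 3). RACE on y (W-W).
Steps 4,5: B(r=y,w=y) vs A(r=-,w=x). No conflict.
Steps 5,6: A(r=-,w=x) vs C(r=y,w=y). No conflict.
Steps 6,7: C(y = y + 3) vs A(y = y + 1). RACE on y (W-W).
First conflict at steps 2,3.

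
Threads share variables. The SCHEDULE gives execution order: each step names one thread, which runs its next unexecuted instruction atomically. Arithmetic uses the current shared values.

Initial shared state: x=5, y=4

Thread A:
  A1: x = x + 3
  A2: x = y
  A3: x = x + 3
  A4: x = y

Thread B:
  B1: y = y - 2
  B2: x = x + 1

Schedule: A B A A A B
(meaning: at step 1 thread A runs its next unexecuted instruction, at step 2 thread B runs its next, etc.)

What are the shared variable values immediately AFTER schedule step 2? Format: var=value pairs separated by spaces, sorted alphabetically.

Answer: x=8 y=2

Derivation:
Step 1: thread A executes A1 (x = x + 3). Shared: x=8 y=4. PCs: A@1 B@0
Step 2: thread B executes B1 (y = y - 2). Shared: x=8 y=2. PCs: A@1 B@1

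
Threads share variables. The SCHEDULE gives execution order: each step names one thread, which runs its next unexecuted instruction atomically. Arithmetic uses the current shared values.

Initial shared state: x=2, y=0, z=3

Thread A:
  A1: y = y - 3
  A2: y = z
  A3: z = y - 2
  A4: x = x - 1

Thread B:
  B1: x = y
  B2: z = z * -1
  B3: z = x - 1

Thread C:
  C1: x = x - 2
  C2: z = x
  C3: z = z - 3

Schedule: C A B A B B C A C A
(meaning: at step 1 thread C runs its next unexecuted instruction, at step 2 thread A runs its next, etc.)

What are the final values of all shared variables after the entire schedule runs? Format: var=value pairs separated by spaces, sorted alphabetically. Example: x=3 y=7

Answer: x=-4 y=3 z=-2

Derivation:
Step 1: thread C executes C1 (x = x - 2). Shared: x=0 y=0 z=3. PCs: A@0 B@0 C@1
Step 2: thread A executes A1 (y = y - 3). Shared: x=0 y=-3 z=3. PCs: A@1 B@0 C@1
Step 3: thread B executes B1 (x = y). Shared: x=-3 y=-3 z=3. PCs: A@1 B@1 C@1
Step 4: thread A executes A2 (y = z). Shared: x=-3 y=3 z=3. PCs: A@2 B@1 C@1
Step 5: thread B executes B2 (z = z * -1). Shared: x=-3 y=3 z=-3. PCs: A@2 B@2 C@1
Step 6: thread B executes B3 (z = x - 1). Shared: x=-3 y=3 z=-4. PCs: A@2 B@3 C@1
Step 7: thread C executes C2 (z = x). Shared: x=-3 y=3 z=-3. PCs: A@2 B@3 C@2
Step 8: thread A executes A3 (z = y - 2). Shared: x=-3 y=3 z=1. PCs: A@3 B@3 C@2
Step 9: thread C executes C3 (z = z - 3). Shared: x=-3 y=3 z=-2. PCs: A@3 B@3 C@3
Step 10: thread A executes A4 (x = x - 1). Shared: x=-4 y=3 z=-2. PCs: A@4 B@3 C@3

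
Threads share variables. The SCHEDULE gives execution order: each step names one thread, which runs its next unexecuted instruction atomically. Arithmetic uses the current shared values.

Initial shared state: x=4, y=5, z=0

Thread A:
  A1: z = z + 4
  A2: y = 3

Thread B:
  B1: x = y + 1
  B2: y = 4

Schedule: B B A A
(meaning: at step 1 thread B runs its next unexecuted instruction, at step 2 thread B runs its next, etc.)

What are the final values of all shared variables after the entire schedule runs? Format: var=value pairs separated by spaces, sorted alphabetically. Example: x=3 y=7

Step 1: thread B executes B1 (x = y + 1). Shared: x=6 y=5 z=0. PCs: A@0 B@1
Step 2: thread B executes B2 (y = 4). Shared: x=6 y=4 z=0. PCs: A@0 B@2
Step 3: thread A executes A1 (z = z + 4). Shared: x=6 y=4 z=4. PCs: A@1 B@2
Step 4: thread A executes A2 (y = 3). Shared: x=6 y=3 z=4. PCs: A@2 B@2

Answer: x=6 y=3 z=4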